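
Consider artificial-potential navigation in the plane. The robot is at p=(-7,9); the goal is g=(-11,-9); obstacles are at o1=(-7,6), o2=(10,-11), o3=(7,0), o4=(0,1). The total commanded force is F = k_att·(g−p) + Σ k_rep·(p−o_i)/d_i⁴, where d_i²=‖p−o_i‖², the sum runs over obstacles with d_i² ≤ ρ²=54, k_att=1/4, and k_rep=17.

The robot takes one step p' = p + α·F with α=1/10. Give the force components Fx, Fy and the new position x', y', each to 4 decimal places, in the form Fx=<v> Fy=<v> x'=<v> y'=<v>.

Fx=-1.0000 Fy=-3.8704 x'=-7.1000 y'=8.6130

F_att = 1/4·(g−p) = 1/4·(-4,-18) = (-1.0000,-4.5000)
o1: d²=9 ≤ ρ²=54; F_rep = 17·(0,3)/9² = (0.0000,0.6296)
o2: d²=689 > ρ²=54 → inactive
o3: d²=277 > ρ²=54 → inactive
o4: d²=113 > ρ²=54 → inactive
F = F_att + ΣF_rep = (-1.0000,-3.8704)
p' = p + 1/10·F = (-7.1000,8.6130)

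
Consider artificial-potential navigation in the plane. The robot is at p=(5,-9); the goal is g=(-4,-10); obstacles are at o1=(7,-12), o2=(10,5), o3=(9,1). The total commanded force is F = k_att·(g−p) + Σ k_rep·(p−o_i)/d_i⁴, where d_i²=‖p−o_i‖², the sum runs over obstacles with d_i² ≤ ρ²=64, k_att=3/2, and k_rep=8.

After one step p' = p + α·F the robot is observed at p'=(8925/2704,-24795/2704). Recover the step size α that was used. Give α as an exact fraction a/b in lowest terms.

α = 1/8

F_att = 3/2·(g−p) = 3/2·(-9,-1) = (-13.5000,-1.5000)
o1: d²=13 ≤ ρ²=64; F_rep = 8·(-2,3)/13² = (-0.0947,0.1420)
o2: d²=221 > ρ²=64 → inactive
o3: d²=116 > ρ²=64 → inactive
F = F_att + ΣF_rep = (-13.5947,-1.3580)
Δp = p'−p = (-1.6993,-0.1697); α = Δx/Fx = (-4595/2704) / (-4595/338) = 1/8
check: Δy/Fy = (-459/2704) / (-459/338) = 1/8 ✓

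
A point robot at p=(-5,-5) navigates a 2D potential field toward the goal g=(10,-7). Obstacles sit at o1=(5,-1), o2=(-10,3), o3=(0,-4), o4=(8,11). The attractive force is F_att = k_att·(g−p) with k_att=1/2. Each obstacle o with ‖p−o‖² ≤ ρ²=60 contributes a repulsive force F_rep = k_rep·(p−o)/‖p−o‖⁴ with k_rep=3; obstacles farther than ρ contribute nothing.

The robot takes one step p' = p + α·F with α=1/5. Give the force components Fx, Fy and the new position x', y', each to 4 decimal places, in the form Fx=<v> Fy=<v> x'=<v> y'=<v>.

Fx=7.4778 Fy=-1.0044 x'=-3.5044 y'=-5.2009

F_att = 1/2·(g−p) = 1/2·(15,-2) = (7.5000,-1.0000)
o1: d²=116 > ρ²=60 → inactive
o2: d²=89 > ρ²=60 → inactive
o3: d²=26 ≤ ρ²=60; F_rep = 3·(-5,-1)/26² = (-0.0222,-0.0044)
o4: d²=425 > ρ²=60 → inactive
F = F_att + ΣF_rep = (7.4778,-1.0044)
p' = p + 1/5·F = (-3.5044,-5.2009)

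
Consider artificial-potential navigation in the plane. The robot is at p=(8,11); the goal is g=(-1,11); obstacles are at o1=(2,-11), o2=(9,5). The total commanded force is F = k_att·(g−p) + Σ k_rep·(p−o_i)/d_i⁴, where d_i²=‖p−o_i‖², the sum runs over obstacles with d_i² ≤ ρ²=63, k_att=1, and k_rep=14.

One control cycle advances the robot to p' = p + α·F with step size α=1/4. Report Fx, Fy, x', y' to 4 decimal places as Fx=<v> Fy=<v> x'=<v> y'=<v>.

F_att = 1·(g−p) = 1·(-9,0) = (-9.0000,0.0000)
o1: d²=520 > ρ²=63 → inactive
o2: d²=37 ≤ ρ²=63; F_rep = 14·(-1,6)/37² = (-0.0102,0.0614)
F = F_att + ΣF_rep = (-9.0102,0.0614)
p' = p + 1/4·F = (5.7474,11.0153)

Fx=-9.0102 Fy=0.0614 x'=5.7474 y'=11.0153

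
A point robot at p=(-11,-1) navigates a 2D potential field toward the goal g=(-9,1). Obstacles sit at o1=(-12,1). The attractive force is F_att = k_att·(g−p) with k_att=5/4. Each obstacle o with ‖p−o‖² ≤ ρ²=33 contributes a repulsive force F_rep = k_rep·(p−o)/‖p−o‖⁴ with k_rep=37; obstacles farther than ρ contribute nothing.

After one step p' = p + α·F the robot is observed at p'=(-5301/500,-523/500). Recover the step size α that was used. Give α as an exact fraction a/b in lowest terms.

F_att = 5/4·(g−p) = 5/4·(2,2) = (2.5000,2.5000)
o1: d²=5 ≤ ρ²=33; F_rep = 37·(1,-2)/5² = (1.4800,-2.9600)
F = F_att + ΣF_rep = (3.9800,-0.4600)
Δp = p'−p = (0.3980,-0.0460); α = Δx/Fx = (199/500) / (199/50) = 1/10
check: Δy/Fy = (-23/500) / (-23/50) = 1/10 ✓

α = 1/10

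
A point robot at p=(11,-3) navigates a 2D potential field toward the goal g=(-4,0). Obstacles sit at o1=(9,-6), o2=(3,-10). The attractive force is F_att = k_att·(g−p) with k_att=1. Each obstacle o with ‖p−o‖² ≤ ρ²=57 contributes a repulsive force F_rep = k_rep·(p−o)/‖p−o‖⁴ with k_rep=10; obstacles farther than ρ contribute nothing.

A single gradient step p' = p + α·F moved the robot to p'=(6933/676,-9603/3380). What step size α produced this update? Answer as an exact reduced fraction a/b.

α = 1/20

F_att = 1·(g−p) = 1·(-15,3) = (-15.0000,3.0000)
o1: d²=13 ≤ ρ²=57; F_rep = 10·(2,3)/13² = (0.1183,0.1775)
o2: d²=113 > ρ²=57 → inactive
F = F_att + ΣF_rep = (-14.8817,3.1775)
Δp = p'−p = (-0.7441,0.1589); α = Δx/Fx = (-503/676) / (-2515/169) = 1/20
check: Δy/Fy = (537/3380) / (537/169) = 1/20 ✓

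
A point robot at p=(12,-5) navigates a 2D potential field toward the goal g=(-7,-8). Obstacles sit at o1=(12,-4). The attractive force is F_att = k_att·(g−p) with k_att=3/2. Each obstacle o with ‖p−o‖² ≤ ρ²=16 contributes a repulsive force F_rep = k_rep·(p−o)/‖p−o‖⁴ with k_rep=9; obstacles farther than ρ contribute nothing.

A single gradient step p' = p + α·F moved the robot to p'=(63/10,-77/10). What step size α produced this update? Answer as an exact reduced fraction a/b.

α = 1/5

F_att = 3/2·(g−p) = 3/2·(-19,-3) = (-28.5000,-4.5000)
o1: d²=1 ≤ ρ²=16; F_rep = 9·(0,-1)/1² = (0.0000,-9.0000)
F = F_att + ΣF_rep = (-28.5000,-13.5000)
Δp = p'−p = (-5.7000,-2.7000); α = Δx/Fx = (-57/10) / (-57/2) = 1/5
check: Δy/Fy = (-27/10) / (-27/2) = 1/5 ✓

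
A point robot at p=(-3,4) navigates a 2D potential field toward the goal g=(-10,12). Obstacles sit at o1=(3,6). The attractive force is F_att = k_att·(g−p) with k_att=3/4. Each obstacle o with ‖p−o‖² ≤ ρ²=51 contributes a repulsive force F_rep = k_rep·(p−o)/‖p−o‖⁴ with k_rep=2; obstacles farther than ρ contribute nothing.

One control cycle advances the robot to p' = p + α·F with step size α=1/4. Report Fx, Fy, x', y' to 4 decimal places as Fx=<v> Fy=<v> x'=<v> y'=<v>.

Fx=-5.2575 Fy=5.9975 x'=-4.3144 y'=5.4994

F_att = 3/4·(g−p) = 3/4·(-7,8) = (-5.2500,6.0000)
o1: d²=40 ≤ ρ²=51; F_rep = 2·(-6,-2)/40² = (-0.0075,-0.0025)
F = F_att + ΣF_rep = (-5.2575,5.9975)
p' = p + 1/4·F = (-4.3144,5.4994)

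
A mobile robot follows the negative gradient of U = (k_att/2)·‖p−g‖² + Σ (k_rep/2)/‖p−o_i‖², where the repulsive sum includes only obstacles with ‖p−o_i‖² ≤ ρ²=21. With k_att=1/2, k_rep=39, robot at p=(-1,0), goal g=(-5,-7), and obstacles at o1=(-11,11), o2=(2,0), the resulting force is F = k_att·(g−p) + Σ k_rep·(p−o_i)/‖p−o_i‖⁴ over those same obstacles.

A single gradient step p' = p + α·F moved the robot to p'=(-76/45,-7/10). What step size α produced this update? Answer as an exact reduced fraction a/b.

α = 1/5

F_att = 1/2·(g−p) = 1/2·(-4,-7) = (-2.0000,-3.5000)
o1: d²=221 > ρ²=21 → inactive
o2: d²=9 ≤ ρ²=21; F_rep = 39·(-3,0)/9² = (-1.4444,0.0000)
F = F_att + ΣF_rep = (-3.4444,-3.5000)
Δp = p'−p = (-0.6889,-0.7000); α = Δx/Fx = (-31/45) / (-31/9) = 1/5
check: Δy/Fy = (-7/10) / (-7/2) = 1/5 ✓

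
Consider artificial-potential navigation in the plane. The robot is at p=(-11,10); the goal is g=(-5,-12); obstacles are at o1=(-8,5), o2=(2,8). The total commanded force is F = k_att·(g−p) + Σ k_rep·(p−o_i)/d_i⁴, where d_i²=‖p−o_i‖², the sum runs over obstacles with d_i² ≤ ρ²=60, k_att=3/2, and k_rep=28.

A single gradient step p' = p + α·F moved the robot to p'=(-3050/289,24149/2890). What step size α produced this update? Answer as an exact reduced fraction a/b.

α = 1/20

F_att = 3/2·(g−p) = 3/2·(6,-22) = (9.0000,-33.0000)
o1: d²=34 ≤ ρ²=60; F_rep = 28·(-3,5)/34² = (-0.0727,0.1211)
o2: d²=173 > ρ²=60 → inactive
F = F_att + ΣF_rep = (8.9273,-32.8789)
Δp = p'−p = (0.4464,-1.6439); α = Δx/Fx = (129/289) / (2580/289) = 1/20
check: Δy/Fy = (-4751/2890) / (-9502/289) = 1/20 ✓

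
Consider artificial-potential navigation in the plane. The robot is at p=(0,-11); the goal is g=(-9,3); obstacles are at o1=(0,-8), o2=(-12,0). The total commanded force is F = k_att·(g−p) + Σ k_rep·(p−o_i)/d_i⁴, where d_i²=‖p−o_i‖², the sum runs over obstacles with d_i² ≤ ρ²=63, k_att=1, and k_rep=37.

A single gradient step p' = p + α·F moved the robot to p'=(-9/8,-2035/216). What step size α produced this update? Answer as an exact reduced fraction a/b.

F_att = 1·(g−p) = 1·(-9,14) = (-9.0000,14.0000)
o1: d²=9 ≤ ρ²=63; F_rep = 37·(0,-3)/9² = (0.0000,-1.3704)
o2: d²=265 > ρ²=63 → inactive
F = F_att + ΣF_rep = (-9.0000,12.6296)
Δp = p'−p = (-1.1250,1.5787); α = Δx/Fx = (-9/8) / (-9) = 1/8
check: Δy/Fy = (341/216) / (341/27) = 1/8 ✓

α = 1/8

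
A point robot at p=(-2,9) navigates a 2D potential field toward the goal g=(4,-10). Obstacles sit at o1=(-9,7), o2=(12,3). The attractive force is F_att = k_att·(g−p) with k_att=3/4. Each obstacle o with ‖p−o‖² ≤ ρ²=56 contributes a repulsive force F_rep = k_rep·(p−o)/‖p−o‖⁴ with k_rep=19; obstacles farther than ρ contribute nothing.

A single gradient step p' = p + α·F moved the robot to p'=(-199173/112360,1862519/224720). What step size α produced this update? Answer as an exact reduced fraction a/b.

F_att = 3/4·(g−p) = 3/4·(6,-19) = (4.5000,-14.2500)
o1: d²=53 ≤ ρ²=56; F_rep = 19·(7,2)/53² = (0.0473,0.0135)
o2: d²=232 > ρ²=56 → inactive
F = F_att + ΣF_rep = (4.5473,-14.2365)
Δp = p'−p = (0.2274,-0.7118); α = Δx/Fx = (25547/112360) / (25547/5618) = 1/20
check: Δy/Fy = (-159961/224720) / (-159961/11236) = 1/20 ✓

α = 1/20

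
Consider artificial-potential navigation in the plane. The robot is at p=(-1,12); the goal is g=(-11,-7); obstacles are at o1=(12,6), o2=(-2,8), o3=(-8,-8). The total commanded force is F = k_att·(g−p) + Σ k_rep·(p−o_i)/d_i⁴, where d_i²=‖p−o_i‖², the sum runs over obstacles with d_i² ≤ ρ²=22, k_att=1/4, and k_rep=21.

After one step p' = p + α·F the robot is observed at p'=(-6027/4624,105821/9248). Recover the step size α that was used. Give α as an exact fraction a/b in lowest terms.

F_att = 1/4·(g−p) = 1/4·(-10,-19) = (-2.5000,-4.7500)
o1: d²=205 > ρ²=22 → inactive
o2: d²=17 ≤ ρ²=22; F_rep = 21·(1,4)/17² = (0.0727,0.2907)
o3: d²=449 > ρ²=22 → inactive
F = F_att + ΣF_rep = (-2.4273,-4.4593)
Δp = p'−p = (-0.3034,-0.5574); α = Δx/Fx = (-1403/4624) / (-1403/578) = 1/8
check: Δy/Fy = (-5155/9248) / (-5155/1156) = 1/8 ✓

α = 1/8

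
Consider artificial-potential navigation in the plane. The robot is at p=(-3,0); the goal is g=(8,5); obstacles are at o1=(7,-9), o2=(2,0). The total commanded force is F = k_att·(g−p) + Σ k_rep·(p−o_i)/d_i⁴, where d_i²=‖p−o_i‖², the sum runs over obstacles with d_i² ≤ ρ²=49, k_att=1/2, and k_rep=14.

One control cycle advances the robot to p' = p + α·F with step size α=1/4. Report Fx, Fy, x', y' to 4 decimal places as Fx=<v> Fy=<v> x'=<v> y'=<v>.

Fx=5.3880 Fy=2.5000 x'=-1.6530 y'=0.6250

F_att = 1/2·(g−p) = 1/2·(11,5) = (5.5000,2.5000)
o1: d²=181 > ρ²=49 → inactive
o2: d²=25 ≤ ρ²=49; F_rep = 14·(-5,0)/25² = (-0.1120,0.0000)
F = F_att + ΣF_rep = (5.3880,2.5000)
p' = p + 1/4·F = (-1.6530,0.6250)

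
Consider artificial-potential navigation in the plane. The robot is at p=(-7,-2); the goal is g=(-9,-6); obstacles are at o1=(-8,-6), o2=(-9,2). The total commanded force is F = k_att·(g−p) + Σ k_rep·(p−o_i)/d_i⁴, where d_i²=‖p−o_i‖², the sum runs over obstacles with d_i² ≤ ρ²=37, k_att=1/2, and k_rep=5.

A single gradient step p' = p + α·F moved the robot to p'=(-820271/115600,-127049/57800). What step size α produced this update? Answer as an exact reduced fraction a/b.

α = 1/10

F_att = 1/2·(g−p) = 1/2·(-2,-4) = (-1.0000,-2.0000)
o1: d²=17 ≤ ρ²=37; F_rep = 5·(1,4)/17² = (0.0173,0.0692)
o2: d²=20 ≤ ρ²=37; F_rep = 5·(2,-4)/20² = (0.0250,-0.0500)
F = F_att + ΣF_rep = (-0.9577,-1.9808)
Δp = p'−p = (-0.0958,-0.1981); α = Δx/Fx = (-11071/115600) / (-11071/11560) = 1/10
check: Δy/Fy = (-11449/57800) / (-11449/5780) = 1/10 ✓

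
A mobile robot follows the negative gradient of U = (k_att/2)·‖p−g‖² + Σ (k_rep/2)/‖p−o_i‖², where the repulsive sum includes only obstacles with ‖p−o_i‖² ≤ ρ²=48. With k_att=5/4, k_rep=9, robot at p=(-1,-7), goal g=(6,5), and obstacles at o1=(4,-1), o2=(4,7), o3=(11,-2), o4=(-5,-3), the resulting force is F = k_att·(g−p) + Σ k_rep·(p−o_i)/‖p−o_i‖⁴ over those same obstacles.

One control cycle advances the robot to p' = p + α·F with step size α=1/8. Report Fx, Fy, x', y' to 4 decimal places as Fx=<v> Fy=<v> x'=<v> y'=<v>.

F_att = 5/4·(g−p) = 5/4·(7,12) = (8.7500,15.0000)
o1: d²=61 > ρ²=48 → inactive
o2: d²=221 > ρ²=48 → inactive
o3: d²=169 > ρ²=48 → inactive
o4: d²=32 ≤ ρ²=48; F_rep = 9·(4,-4)/32² = (0.0352,-0.0352)
F = F_att + ΣF_rep = (8.7852,14.9648)
p' = p + 1/8·F = (0.0981,-5.1294)

Fx=8.7852 Fy=14.9648 x'=0.0981 y'=-5.1294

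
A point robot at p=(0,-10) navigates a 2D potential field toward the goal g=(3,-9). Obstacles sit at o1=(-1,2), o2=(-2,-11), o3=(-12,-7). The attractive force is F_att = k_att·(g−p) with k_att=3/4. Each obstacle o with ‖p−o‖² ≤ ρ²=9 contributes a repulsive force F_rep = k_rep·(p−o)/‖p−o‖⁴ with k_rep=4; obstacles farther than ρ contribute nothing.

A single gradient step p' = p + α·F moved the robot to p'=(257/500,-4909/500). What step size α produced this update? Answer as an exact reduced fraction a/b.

F_att = 3/4·(g−p) = 3/4·(3,1) = (2.2500,0.7500)
o1: d²=145 > ρ²=9 → inactive
o2: d²=5 ≤ ρ²=9; F_rep = 4·(2,1)/5² = (0.3200,0.1600)
o3: d²=153 > ρ²=9 → inactive
F = F_att + ΣF_rep = (2.5700,0.9100)
Δp = p'−p = (0.5140,0.1820); α = Δx/Fx = (257/500) / (257/100) = 1/5
check: Δy/Fy = (91/500) / (91/100) = 1/5 ✓

α = 1/5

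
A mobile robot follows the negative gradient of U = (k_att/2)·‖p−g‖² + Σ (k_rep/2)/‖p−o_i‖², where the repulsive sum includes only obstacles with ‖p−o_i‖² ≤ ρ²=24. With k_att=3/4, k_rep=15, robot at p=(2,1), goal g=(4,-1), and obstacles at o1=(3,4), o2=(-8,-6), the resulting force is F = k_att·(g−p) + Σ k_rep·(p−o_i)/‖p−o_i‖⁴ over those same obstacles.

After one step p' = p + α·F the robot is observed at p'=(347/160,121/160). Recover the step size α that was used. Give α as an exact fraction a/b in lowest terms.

α = 1/8

F_att = 3/4·(g−p) = 3/4·(2,-2) = (1.5000,-1.5000)
o1: d²=10 ≤ ρ²=24; F_rep = 15·(-1,-3)/10² = (-0.1500,-0.4500)
o2: d²=149 > ρ²=24 → inactive
F = F_att + ΣF_rep = (1.3500,-1.9500)
Δp = p'−p = (0.1688,-0.2437); α = Δx/Fx = (27/160) / (27/20) = 1/8
check: Δy/Fy = (-39/160) / (-39/20) = 1/8 ✓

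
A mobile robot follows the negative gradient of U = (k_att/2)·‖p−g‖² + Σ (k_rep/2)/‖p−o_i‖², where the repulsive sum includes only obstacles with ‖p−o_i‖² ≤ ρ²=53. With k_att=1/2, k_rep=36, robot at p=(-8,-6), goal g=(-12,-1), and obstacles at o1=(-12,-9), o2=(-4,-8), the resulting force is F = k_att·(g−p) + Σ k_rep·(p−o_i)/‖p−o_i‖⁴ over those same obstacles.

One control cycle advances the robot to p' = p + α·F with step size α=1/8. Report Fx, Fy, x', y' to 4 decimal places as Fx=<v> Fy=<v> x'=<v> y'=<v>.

Fx=-2.1296 Fy=2.8528 x'=-8.2662 y'=-5.6434

F_att = 1/2·(g−p) = 1/2·(-4,5) = (-2.0000,2.5000)
o1: d²=25 ≤ ρ²=53; F_rep = 36·(4,3)/25² = (0.2304,0.1728)
o2: d²=20 ≤ ρ²=53; F_rep = 36·(-4,2)/20² = (-0.3600,0.1800)
F = F_att + ΣF_rep = (-2.1296,2.8528)
p' = p + 1/8·F = (-8.2662,-5.6434)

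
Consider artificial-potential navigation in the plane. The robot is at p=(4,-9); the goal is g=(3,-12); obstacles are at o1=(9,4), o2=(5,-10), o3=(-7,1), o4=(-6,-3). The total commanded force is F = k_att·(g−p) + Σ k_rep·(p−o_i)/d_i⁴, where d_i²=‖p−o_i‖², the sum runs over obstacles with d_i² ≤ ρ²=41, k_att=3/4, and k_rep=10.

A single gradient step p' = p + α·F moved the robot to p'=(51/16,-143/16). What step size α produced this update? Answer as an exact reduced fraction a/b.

F_att = 3/4·(g−p) = 3/4·(-1,-3) = (-0.7500,-2.2500)
o1: d²=194 > ρ²=41 → inactive
o2: d²=2 ≤ ρ²=41; F_rep = 10·(-1,1)/2² = (-2.5000,2.5000)
o3: d²=221 > ρ²=41 → inactive
o4: d²=136 > ρ²=41 → inactive
F = F_att + ΣF_rep = (-3.2500,0.2500)
Δp = p'−p = (-0.8125,0.0625); α = Δx/Fx = (-13/16) / (-13/4) = 1/4
check: Δy/Fy = (1/16) / (1/4) = 1/4 ✓

α = 1/4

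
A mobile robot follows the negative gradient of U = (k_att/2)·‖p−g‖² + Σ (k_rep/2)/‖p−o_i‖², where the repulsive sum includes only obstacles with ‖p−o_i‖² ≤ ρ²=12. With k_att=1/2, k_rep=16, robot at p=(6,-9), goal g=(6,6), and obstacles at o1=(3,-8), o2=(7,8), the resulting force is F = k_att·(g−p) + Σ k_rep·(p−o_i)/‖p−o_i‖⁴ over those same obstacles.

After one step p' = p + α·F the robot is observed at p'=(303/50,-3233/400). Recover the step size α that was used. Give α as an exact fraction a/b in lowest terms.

F_att = 1/2·(g−p) = 1/2·(0,15) = (0.0000,7.5000)
o1: d²=10 ≤ ρ²=12; F_rep = 16·(3,-1)/10² = (0.4800,-0.1600)
o2: d²=290 > ρ²=12 → inactive
F = F_att + ΣF_rep = (0.4800,7.3400)
Δp = p'−p = (0.0600,0.9175); α = Δx/Fx = (3/50) / (12/25) = 1/8
check: Δy/Fy = (367/400) / (367/50) = 1/8 ✓

α = 1/8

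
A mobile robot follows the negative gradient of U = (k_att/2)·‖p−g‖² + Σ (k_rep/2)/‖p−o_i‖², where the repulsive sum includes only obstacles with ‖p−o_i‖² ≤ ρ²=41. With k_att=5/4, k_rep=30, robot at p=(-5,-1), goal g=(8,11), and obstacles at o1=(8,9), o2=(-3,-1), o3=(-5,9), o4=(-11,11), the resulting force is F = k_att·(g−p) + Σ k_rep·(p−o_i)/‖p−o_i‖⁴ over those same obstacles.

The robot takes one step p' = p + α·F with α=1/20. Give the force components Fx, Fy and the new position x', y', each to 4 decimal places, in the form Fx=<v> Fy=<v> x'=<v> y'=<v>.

F_att = 5/4·(g−p) = 5/4·(13,12) = (16.2500,15.0000)
o1: d²=269 > ρ²=41 → inactive
o2: d²=4 ≤ ρ²=41; F_rep = 30·(-2,0)/4² = (-3.7500,0.0000)
o3: d²=100 > ρ²=41 → inactive
o4: d²=180 > ρ²=41 → inactive
F = F_att + ΣF_rep = (12.5000,15.0000)
p' = p + 1/20·F = (-4.3750,-0.2500)

Fx=12.5000 Fy=15.0000 x'=-4.3750 y'=-0.2500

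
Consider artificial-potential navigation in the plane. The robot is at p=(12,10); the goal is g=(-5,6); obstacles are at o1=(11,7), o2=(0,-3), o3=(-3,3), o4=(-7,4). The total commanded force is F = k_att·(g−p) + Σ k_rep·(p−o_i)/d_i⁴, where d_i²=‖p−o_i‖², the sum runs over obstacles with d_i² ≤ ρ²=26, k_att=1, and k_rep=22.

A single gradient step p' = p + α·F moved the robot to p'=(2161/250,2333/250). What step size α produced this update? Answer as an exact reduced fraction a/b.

F_att = 1·(g−p) = 1·(-17,-4) = (-17.0000,-4.0000)
o1: d²=10 ≤ ρ²=26; F_rep = 22·(1,3)/10² = (0.2200,0.6600)
o2: d²=313 > ρ²=26 → inactive
o3: d²=274 > ρ²=26 → inactive
o4: d²=397 > ρ²=26 → inactive
F = F_att + ΣF_rep = (-16.7800,-3.3400)
Δp = p'−p = (-3.3560,-0.6680); α = Δx/Fx = (-839/250) / (-839/50) = 1/5
check: Δy/Fy = (-167/250) / (-167/50) = 1/5 ✓

α = 1/5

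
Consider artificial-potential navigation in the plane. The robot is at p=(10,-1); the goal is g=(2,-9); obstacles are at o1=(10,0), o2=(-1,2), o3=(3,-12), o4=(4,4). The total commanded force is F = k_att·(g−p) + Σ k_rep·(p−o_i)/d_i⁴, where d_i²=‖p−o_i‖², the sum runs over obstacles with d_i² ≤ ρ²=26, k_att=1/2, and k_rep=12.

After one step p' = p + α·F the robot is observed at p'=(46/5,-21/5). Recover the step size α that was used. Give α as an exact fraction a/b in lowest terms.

F_att = 1/2·(g−p) = 1/2·(-8,-8) = (-4.0000,-4.0000)
o1: d²=1 ≤ ρ²=26; F_rep = 12·(0,-1)/1² = (0.0000,-12.0000)
o2: d²=130 > ρ²=26 → inactive
o3: d²=170 > ρ²=26 → inactive
o4: d²=61 > ρ²=26 → inactive
F = F_att + ΣF_rep = (-4.0000,-16.0000)
Δp = p'−p = (-0.8000,-3.2000); α = Δx/Fx = (-4/5) / (-4) = 1/5
check: Δy/Fy = (-16/5) / (-16) = 1/5 ✓

α = 1/5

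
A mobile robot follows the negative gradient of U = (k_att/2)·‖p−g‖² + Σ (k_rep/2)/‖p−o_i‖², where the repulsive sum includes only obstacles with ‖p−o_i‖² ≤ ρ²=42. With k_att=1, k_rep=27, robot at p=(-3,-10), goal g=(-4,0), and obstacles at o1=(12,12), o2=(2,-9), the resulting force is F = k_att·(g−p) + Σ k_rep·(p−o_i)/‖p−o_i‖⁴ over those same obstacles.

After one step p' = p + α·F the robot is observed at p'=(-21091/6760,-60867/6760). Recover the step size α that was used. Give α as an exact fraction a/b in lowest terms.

F_att = 1·(g−p) = 1·(-1,10) = (-1.0000,10.0000)
o1: d²=709 > ρ²=42 → inactive
o2: d²=26 ≤ ρ²=42; F_rep = 27·(-5,-1)/26² = (-0.1997,-0.0399)
F = F_att + ΣF_rep = (-1.1997,9.9601)
Δp = p'−p = (-0.1200,0.9960); α = Δx/Fx = (-811/6760) / (-811/676) = 1/10
check: Δy/Fy = (6733/6760) / (6733/676) = 1/10 ✓

α = 1/10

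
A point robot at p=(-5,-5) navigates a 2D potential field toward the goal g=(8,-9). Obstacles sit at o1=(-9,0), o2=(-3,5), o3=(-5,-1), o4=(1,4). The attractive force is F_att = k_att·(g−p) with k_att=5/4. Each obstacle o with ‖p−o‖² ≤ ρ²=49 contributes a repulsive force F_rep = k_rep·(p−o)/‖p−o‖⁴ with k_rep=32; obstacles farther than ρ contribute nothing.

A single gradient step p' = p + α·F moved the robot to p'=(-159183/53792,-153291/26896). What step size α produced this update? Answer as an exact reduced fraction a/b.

α = 1/8

F_att = 5/4·(g−p) = 5/4·(13,-4) = (16.2500,-5.0000)
o1: d²=41 ≤ ρ²=49; F_rep = 32·(4,-5)/41² = (0.0761,-0.0952)
o2: d²=104 > ρ²=49 → inactive
o3: d²=16 ≤ ρ²=49; F_rep = 32·(0,-4)/16² = (0.0000,-0.5000)
o4: d²=117 > ρ²=49 → inactive
F = F_att + ΣF_rep = (16.3261,-5.5952)
Δp = p'−p = (2.0408,-0.6994); α = Δx/Fx = (109777/53792) / (109777/6724) = 1/8
check: Δy/Fy = (-18811/26896) / (-18811/3362) = 1/8 ✓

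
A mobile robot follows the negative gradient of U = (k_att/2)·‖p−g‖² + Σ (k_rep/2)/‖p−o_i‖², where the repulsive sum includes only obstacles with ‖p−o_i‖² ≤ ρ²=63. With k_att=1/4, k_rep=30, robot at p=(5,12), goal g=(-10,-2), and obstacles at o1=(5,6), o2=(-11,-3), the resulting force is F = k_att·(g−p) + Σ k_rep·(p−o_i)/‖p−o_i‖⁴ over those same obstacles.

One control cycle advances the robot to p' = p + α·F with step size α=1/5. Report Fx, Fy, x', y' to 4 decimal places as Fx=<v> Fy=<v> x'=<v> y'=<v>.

Fx=-3.7500 Fy=-3.3611 x'=4.2500 y'=11.3278

F_att = 1/4·(g−p) = 1/4·(-15,-14) = (-3.7500,-3.5000)
o1: d²=36 ≤ ρ²=63; F_rep = 30·(0,6)/36² = (0.0000,0.1389)
o2: d²=481 > ρ²=63 → inactive
F = F_att + ΣF_rep = (-3.7500,-3.3611)
p' = p + 1/5·F = (4.2500,11.3278)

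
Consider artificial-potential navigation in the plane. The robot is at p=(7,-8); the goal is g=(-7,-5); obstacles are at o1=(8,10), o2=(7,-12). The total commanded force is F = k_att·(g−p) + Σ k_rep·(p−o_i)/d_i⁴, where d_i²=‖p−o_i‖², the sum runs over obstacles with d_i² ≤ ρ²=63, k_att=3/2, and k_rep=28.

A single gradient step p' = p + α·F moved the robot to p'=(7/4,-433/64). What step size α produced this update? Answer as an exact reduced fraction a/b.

α = 1/4

F_att = 3/2·(g−p) = 3/2·(-14,3) = (-21.0000,4.5000)
o1: d²=325 > ρ²=63 → inactive
o2: d²=16 ≤ ρ²=63; F_rep = 28·(0,4)/16² = (0.0000,0.4375)
F = F_att + ΣF_rep = (-21.0000,4.9375)
Δp = p'−p = (-5.2500,1.2344); α = Δx/Fx = (-21/4) / (-21) = 1/4
check: Δy/Fy = (79/64) / (79/16) = 1/4 ✓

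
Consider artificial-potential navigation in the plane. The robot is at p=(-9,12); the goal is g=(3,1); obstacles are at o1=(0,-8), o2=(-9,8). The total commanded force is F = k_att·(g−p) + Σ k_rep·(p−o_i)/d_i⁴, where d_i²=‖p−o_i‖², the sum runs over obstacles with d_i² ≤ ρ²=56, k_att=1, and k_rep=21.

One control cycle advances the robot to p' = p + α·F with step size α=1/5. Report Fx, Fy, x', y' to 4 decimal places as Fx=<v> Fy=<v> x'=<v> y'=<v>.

F_att = 1·(g−p) = 1·(12,-11) = (12.0000,-11.0000)
o1: d²=481 > ρ²=56 → inactive
o2: d²=16 ≤ ρ²=56; F_rep = 21·(0,4)/16² = (0.0000,0.3281)
F = F_att + ΣF_rep = (12.0000,-10.6719)
p' = p + 1/5·F = (-6.6000,9.8656)

Fx=12.0000 Fy=-10.6719 x'=-6.6000 y'=9.8656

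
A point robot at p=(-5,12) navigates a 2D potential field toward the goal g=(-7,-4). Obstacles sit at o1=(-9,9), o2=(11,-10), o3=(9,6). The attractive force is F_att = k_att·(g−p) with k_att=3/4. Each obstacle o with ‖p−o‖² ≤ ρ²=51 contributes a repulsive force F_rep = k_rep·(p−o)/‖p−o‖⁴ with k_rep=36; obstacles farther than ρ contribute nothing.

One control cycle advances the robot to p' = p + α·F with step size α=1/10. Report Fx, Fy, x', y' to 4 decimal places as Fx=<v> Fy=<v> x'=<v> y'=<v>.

Fx=-1.2696 Fy=-11.8272 x'=-5.1270 y'=10.8173

F_att = 3/4·(g−p) = 3/4·(-2,-16) = (-1.5000,-12.0000)
o1: d²=25 ≤ ρ²=51; F_rep = 36·(4,3)/25² = (0.2304,0.1728)
o2: d²=740 > ρ²=51 → inactive
o3: d²=232 > ρ²=51 → inactive
F = F_att + ΣF_rep = (-1.2696,-11.8272)
p' = p + 1/10·F = (-5.1270,10.8173)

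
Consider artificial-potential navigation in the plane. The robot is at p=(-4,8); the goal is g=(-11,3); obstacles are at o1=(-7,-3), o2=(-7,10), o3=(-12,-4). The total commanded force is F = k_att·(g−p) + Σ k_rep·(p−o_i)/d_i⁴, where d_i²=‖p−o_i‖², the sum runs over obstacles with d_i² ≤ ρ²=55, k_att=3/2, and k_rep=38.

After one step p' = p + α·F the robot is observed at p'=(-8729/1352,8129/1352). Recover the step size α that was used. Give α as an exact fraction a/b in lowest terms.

F_att = 3/2·(g−p) = 3/2·(-7,-5) = (-10.5000,-7.5000)
o1: d²=130 > ρ²=55 → inactive
o2: d²=13 ≤ ρ²=55; F_rep = 38·(3,-2)/13² = (0.6746,-0.4497)
o3: d²=208 > ρ²=55 → inactive
F = F_att + ΣF_rep = (-9.8254,-7.9497)
Δp = p'−p = (-2.4564,-1.9874); α = Δx/Fx = (-3321/1352) / (-3321/338) = 1/4
check: Δy/Fy = (-2687/1352) / (-2687/338) = 1/4 ✓

α = 1/4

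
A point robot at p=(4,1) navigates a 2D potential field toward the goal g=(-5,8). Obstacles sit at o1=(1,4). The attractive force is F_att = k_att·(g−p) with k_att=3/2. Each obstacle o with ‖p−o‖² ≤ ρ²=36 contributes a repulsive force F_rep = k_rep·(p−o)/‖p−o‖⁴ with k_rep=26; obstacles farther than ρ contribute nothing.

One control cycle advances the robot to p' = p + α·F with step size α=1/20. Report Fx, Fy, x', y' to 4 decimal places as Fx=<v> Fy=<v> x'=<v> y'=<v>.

Fx=-13.2593 Fy=10.2593 x'=3.3370 y'=1.5130

F_att = 3/2·(g−p) = 3/2·(-9,7) = (-13.5000,10.5000)
o1: d²=18 ≤ ρ²=36; F_rep = 26·(3,-3)/18² = (0.2407,-0.2407)
F = F_att + ΣF_rep = (-13.2593,10.2593)
p' = p + 1/20·F = (3.3370,1.5130)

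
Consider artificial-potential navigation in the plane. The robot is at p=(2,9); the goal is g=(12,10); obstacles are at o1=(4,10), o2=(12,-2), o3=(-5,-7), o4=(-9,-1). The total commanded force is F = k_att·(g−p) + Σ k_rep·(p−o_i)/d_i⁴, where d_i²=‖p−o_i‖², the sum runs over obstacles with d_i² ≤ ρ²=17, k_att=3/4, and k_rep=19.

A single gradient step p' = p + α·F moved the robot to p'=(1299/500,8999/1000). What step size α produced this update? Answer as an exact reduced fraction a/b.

α = 1/10

F_att = 3/4·(g−p) = 3/4·(10,1) = (7.5000,0.7500)
o1: d²=5 ≤ ρ²=17; F_rep = 19·(-2,-1)/5² = (-1.5200,-0.7600)
o2: d²=221 > ρ²=17 → inactive
o3: d²=305 > ρ²=17 → inactive
o4: d²=221 > ρ²=17 → inactive
F = F_att + ΣF_rep = (5.9800,-0.0100)
Δp = p'−p = (0.5980,-0.0010); α = Δx/Fx = (299/500) / (299/50) = 1/10
check: Δy/Fy = (-1/1000) / (-1/100) = 1/10 ✓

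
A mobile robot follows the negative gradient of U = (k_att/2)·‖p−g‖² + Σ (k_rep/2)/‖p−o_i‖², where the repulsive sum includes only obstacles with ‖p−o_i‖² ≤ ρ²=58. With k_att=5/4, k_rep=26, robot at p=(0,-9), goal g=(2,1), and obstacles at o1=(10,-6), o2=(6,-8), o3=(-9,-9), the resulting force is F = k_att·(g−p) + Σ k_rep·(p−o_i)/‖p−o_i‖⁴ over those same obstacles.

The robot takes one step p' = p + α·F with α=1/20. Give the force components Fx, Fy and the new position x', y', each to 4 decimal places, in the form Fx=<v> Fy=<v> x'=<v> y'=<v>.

Fx=2.3860 Fy=12.4810 x'=0.1193 y'=-8.3759

F_att = 5/4·(g−p) = 5/4·(2,10) = (2.5000,12.5000)
o1: d²=109 > ρ²=58 → inactive
o2: d²=37 ≤ ρ²=58; F_rep = 26·(-6,-1)/37² = (-0.1140,-0.0190)
o3: d²=81 > ρ²=58 → inactive
F = F_att + ΣF_rep = (2.3860,12.4810)
p' = p + 1/20·F = (0.1193,-8.3759)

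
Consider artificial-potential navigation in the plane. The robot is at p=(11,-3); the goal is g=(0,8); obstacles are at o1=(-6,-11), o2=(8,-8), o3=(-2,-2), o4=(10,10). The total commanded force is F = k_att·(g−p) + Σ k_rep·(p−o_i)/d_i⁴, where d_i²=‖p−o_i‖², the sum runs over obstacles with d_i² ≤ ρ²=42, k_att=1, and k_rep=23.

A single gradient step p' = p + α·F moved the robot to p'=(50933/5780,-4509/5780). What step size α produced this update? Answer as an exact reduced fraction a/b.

α = 1/5

F_att = 1·(g−p) = 1·(-11,11) = (-11.0000,11.0000)
o1: d²=353 > ρ²=42 → inactive
o2: d²=34 ≤ ρ²=42; F_rep = 23·(3,5)/34² = (0.0597,0.0995)
o3: d²=170 > ρ²=42 → inactive
o4: d²=170 > ρ²=42 → inactive
F = F_att + ΣF_rep = (-10.9403,11.0995)
Δp = p'−p = (-2.1881,2.2199); α = Δx/Fx = (-12647/5780) / (-12647/1156) = 1/5
check: Δy/Fy = (12831/5780) / (12831/1156) = 1/5 ✓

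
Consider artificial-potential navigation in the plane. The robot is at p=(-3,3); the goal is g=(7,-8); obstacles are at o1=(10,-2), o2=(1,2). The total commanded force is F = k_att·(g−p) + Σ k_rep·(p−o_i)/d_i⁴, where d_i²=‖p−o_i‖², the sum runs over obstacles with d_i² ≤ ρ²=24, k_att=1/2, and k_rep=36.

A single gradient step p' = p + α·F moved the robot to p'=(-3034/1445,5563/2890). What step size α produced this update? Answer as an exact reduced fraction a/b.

α = 1/5

F_att = 1/2·(g−p) = 1/2·(10,-11) = (5.0000,-5.5000)
o1: d²=194 > ρ²=24 → inactive
o2: d²=17 ≤ ρ²=24; F_rep = 36·(-4,1)/17² = (-0.4983,0.1246)
F = F_att + ΣF_rep = (4.5017,-5.3754)
Δp = p'−p = (0.9003,-1.0751); α = Δx/Fx = (1301/1445) / (1301/289) = 1/5
check: Δy/Fy = (-3107/2890) / (-3107/578) = 1/5 ✓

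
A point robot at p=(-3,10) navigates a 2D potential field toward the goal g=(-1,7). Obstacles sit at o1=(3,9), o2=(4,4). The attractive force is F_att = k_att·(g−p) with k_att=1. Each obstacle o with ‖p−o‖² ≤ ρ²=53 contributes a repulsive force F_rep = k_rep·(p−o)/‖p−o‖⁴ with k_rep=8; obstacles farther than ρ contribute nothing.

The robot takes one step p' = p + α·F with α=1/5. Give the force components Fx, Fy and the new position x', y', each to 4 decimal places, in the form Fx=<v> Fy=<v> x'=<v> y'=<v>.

F_att = 1·(g−p) = 1·(2,-3) = (2.0000,-3.0000)
o1: d²=37 ≤ ρ²=53; F_rep = 8·(-6,1)/37² = (-0.0351,0.0058)
o2: d²=85 > ρ²=53 → inactive
F = F_att + ΣF_rep = (1.9649,-2.9942)
p' = p + 1/5·F = (-2.6070,9.4012)

Fx=1.9649 Fy=-2.9942 x'=-2.6070 y'=9.4012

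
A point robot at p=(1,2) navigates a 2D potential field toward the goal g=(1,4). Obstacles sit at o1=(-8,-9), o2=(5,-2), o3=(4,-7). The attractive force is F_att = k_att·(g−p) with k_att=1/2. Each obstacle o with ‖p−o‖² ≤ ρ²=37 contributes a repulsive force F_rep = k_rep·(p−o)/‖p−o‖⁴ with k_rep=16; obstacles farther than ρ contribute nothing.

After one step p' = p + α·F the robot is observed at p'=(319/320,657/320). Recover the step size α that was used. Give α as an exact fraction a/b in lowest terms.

α = 1/20

F_att = 1/2·(g−p) = 1/2·(0,2) = (0.0000,1.0000)
o1: d²=202 > ρ²=37 → inactive
o2: d²=32 ≤ ρ²=37; F_rep = 16·(-4,4)/32² = (-0.0625,0.0625)
o3: d²=90 > ρ²=37 → inactive
F = F_att + ΣF_rep = (-0.0625,1.0625)
Δp = p'−p = (-0.0031,0.0531); α = Δx/Fx = (-1/320) / (-1/16) = 1/20
check: Δy/Fy = (17/320) / (17/16) = 1/20 ✓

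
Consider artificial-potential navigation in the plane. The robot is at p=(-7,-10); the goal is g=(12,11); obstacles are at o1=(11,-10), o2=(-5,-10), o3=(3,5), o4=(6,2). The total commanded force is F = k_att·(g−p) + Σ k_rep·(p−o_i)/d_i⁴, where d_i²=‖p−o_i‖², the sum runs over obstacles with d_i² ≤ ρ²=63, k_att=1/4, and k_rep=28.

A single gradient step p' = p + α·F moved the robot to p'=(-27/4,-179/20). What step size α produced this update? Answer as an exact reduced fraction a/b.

F_att = 1/4·(g−p) = 1/4·(19,21) = (4.7500,5.2500)
o1: d²=324 > ρ²=63 → inactive
o2: d²=4 ≤ ρ²=63; F_rep = 28·(-2,0)/4² = (-3.5000,0.0000)
o3: d²=325 > ρ²=63 → inactive
o4: d²=313 > ρ²=63 → inactive
F = F_att + ΣF_rep = (1.2500,5.2500)
Δp = p'−p = (0.2500,1.0500); α = Δx/Fx = (1/4) / (5/4) = 1/5
check: Δy/Fy = (21/20) / (21/4) = 1/5 ✓

α = 1/5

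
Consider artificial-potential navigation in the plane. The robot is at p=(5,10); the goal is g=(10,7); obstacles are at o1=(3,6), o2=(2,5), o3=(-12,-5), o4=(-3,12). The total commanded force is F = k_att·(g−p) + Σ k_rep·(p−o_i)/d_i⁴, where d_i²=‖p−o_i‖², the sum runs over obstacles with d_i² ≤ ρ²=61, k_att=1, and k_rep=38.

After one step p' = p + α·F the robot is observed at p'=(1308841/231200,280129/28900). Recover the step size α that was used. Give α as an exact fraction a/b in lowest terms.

F_att = 1·(g−p) = 1·(5,-3) = (5.0000,-3.0000)
o1: d²=20 ≤ ρ²=61; F_rep = 38·(2,4)/20² = (0.1900,0.3800)
o2: d²=34 ≤ ρ²=61; F_rep = 38·(3,5)/34² = (0.0986,0.1644)
o3: d²=514 > ρ²=61 → inactive
o4: d²=68 > ρ²=61 → inactive
F = F_att + ΣF_rep = (5.2886,-2.4556)
Δp = p'−p = (0.6611,-0.3070); α = Δx/Fx = (152841/231200) / (152841/28900) = 1/8
check: Δy/Fy = (-8871/28900) / (-17742/7225) = 1/8 ✓

α = 1/8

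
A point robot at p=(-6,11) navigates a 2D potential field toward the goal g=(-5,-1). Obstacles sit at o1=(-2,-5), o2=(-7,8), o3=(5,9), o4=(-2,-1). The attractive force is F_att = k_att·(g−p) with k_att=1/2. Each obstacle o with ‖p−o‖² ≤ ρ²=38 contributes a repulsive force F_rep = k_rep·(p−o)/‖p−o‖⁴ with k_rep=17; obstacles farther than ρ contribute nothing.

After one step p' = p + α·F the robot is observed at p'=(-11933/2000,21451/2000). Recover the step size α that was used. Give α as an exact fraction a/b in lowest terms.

α = 1/20

F_att = 1/2·(g−p) = 1/2·(1,-12) = (0.5000,-6.0000)
o1: d²=272 > ρ²=38 → inactive
o2: d²=10 ≤ ρ²=38; F_rep = 17·(1,3)/10² = (0.1700,0.5100)
o3: d²=125 > ρ²=38 → inactive
o4: d²=160 > ρ²=38 → inactive
F = F_att + ΣF_rep = (0.6700,-5.4900)
Δp = p'−p = (0.0335,-0.2745); α = Δx/Fx = (67/2000) / (67/100) = 1/20
check: Δy/Fy = (-549/2000) / (-549/100) = 1/20 ✓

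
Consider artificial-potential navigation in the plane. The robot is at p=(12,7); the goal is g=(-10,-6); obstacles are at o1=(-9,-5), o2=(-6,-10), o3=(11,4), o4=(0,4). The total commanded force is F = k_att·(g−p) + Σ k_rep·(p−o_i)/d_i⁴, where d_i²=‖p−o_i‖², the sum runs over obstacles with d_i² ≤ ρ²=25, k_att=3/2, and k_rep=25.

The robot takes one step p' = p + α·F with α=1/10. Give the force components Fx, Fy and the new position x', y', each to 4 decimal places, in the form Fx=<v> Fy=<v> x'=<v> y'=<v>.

F_att = 3/2·(g−p) = 3/2·(-22,-13) = (-33.0000,-19.5000)
o1: d²=585 > ρ²=25 → inactive
o2: d²=613 > ρ²=25 → inactive
o3: d²=10 ≤ ρ²=25; F_rep = 25·(1,3)/10² = (0.2500,0.7500)
o4: d²=153 > ρ²=25 → inactive
F = F_att + ΣF_rep = (-32.7500,-18.7500)
p' = p + 1/10·F = (8.7250,5.1250)

Fx=-32.7500 Fy=-18.7500 x'=8.7250 y'=5.1250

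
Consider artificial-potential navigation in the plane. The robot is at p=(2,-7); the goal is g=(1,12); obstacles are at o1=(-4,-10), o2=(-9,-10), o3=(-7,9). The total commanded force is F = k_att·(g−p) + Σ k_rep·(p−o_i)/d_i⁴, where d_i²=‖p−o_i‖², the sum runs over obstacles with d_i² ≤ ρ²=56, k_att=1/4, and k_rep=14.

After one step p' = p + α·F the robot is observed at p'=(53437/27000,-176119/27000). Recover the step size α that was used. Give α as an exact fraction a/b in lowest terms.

α = 1/10

F_att = 1/4·(g−p) = 1/4·(-1,19) = (-0.2500,4.7500)
o1: d²=45 ≤ ρ²=56; F_rep = 14·(6,3)/45² = (0.0415,0.0207)
o2: d²=130 > ρ²=56 → inactive
o3: d²=337 > ρ²=56 → inactive
F = F_att + ΣF_rep = (-0.2085,4.7707)
Δp = p'−p = (-0.0209,0.4771); α = Δx/Fx = (-563/27000) / (-563/2700) = 1/10
check: Δy/Fy = (12881/27000) / (12881/2700) = 1/10 ✓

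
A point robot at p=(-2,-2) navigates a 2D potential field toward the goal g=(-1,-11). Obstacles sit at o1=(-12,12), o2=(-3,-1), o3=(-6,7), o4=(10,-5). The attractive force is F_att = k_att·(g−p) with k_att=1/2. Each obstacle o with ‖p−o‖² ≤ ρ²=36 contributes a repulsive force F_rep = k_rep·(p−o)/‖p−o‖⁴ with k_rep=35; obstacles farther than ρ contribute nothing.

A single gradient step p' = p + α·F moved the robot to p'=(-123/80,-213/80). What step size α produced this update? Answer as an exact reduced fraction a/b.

α = 1/20

F_att = 1/2·(g−p) = 1/2·(1,-9) = (0.5000,-4.5000)
o1: d²=296 > ρ²=36 → inactive
o2: d²=2 ≤ ρ²=36; F_rep = 35·(1,-1)/2² = (8.7500,-8.7500)
o3: d²=97 > ρ²=36 → inactive
o4: d²=153 > ρ²=36 → inactive
F = F_att + ΣF_rep = (9.2500,-13.2500)
Δp = p'−p = (0.4625,-0.6625); α = Δx/Fx = (37/80) / (37/4) = 1/20
check: Δy/Fy = (-53/80) / (-53/4) = 1/20 ✓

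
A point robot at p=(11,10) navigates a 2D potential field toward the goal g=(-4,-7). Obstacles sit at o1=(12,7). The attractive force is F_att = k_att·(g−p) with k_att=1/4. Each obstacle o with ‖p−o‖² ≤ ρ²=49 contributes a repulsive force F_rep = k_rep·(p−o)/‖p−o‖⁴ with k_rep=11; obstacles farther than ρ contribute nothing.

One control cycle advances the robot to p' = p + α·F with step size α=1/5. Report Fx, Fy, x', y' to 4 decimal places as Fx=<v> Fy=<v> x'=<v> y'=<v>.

F_att = 1/4·(g−p) = 1/4·(-15,-17) = (-3.7500,-4.2500)
o1: d²=10 ≤ ρ²=49; F_rep = 11·(-1,3)/10² = (-0.1100,0.3300)
F = F_att + ΣF_rep = (-3.8600,-3.9200)
p' = p + 1/5·F = (10.2280,9.2160)

Fx=-3.8600 Fy=-3.9200 x'=10.2280 y'=9.2160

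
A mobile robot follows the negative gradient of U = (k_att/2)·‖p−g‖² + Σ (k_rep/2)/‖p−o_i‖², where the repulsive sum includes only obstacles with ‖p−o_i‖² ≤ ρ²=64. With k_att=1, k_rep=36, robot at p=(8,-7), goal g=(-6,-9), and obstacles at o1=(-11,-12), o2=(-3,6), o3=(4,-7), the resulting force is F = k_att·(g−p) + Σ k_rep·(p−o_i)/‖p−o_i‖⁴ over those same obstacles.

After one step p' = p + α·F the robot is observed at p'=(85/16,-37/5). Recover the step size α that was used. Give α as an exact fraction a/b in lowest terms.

F_att = 1·(g−p) = 1·(-14,-2) = (-14.0000,-2.0000)
o1: d²=386 > ρ²=64 → inactive
o2: d²=290 > ρ²=64 → inactive
o3: d²=16 ≤ ρ²=64; F_rep = 36·(4,0)/16² = (0.5625,0.0000)
F = F_att + ΣF_rep = (-13.4375,-2.0000)
Δp = p'−p = (-2.6875,-0.4000); α = Δx/Fx = (-43/16) / (-215/16) = 1/5
check: Δy/Fy = (-2/5) / (-2) = 1/5 ✓

α = 1/5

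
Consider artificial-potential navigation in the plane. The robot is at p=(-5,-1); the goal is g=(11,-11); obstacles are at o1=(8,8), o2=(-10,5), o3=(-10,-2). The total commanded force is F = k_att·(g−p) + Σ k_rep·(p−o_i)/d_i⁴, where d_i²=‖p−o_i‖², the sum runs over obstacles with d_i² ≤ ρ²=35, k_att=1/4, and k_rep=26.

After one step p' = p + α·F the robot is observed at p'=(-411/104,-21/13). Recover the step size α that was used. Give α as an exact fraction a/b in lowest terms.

F_att = 1/4·(g−p) = 1/4·(16,-10) = (4.0000,-2.5000)
o1: d²=250 > ρ²=35 → inactive
o2: d²=61 > ρ²=35 → inactive
o3: d²=26 ≤ ρ²=35; F_rep = 26·(5,1)/26² = (0.1923,0.0385)
F = F_att + ΣF_rep = (4.1923,-2.4615)
Δp = p'−p = (1.0481,-0.6154); α = Δx/Fx = (109/104) / (109/26) = 1/4
check: Δy/Fy = (-8/13) / (-32/13) = 1/4 ✓

α = 1/4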